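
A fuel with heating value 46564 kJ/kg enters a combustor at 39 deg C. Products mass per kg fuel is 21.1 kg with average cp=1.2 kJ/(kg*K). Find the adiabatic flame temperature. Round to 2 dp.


T_ad = T_in + Hc / (m_p * cp)
Denominator = 21.1 * 1.2 = 25.3200
Temperature rise = 46564 / 25.3200 = 1839.02 K
T_ad = 39 + 1839.02 = 1878.02 deg C


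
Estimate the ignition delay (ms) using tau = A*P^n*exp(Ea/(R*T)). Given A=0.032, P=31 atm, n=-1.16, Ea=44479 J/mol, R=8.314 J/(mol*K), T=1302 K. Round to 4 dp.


tau = A * P^n * exp(Ea/(R*T))
P^n = 31^(-1.16) = 0.01862175
Ea/(R*T) = 44479/(8.314*1302) = 4.108980
exp(Ea/(R*T)) = 60.884574
tau = 0.032 * 0.01862175 * 60.884574 = 0.0363 ms


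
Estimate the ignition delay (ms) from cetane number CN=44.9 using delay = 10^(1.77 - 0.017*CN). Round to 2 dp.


delay = 10^(1.77 - 0.017*CN)
Exponent = 1.77 - 0.017*44.9 = 1.0067
delay = 10^1.0067 = 10.16 ms


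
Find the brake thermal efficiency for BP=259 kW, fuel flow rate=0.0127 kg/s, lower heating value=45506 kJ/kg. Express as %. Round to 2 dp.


eta_BTE = (BP / (mf * LHV)) * 100
Denominator = 0.0127 * 45506 = 577.9262 kW
eta_BTE = (259 / 577.9262) * 100 = 44.82%


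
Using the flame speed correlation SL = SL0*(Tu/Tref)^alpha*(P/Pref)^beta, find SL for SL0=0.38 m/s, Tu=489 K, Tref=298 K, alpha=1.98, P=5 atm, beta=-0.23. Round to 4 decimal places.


SL = SL0 * (Tu/Tref)^alpha * (P/Pref)^beta
T ratio = 489/298 = 1.64093960
(T ratio)^alpha = 1.64093960^1.98 = 2.666142
(P/Pref)^beta = 5^(-0.23) = 0.690616
SL = 0.38 * 2.666142 * 0.690616 = 0.6997 m/s


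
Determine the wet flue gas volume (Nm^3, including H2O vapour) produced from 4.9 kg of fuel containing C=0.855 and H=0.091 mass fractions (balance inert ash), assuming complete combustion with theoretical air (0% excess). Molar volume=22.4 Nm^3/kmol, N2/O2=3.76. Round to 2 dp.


Per kg fuel: CO2 = (C/12 kmol)*22.4 = (0.855/12)*22.4 = 1.59600 Nm^3
Per kg fuel: H2O = (H/2 kmol)*22.4 = (0.091/2)*22.4 = 1.01920 Nm^3
O2 needed per kg fuel = C/12 + H/4 = 0.855/12 + 0.091/4 = 0.09400000 kmol
Per kg fuel: N2 = O2*3.76*22.4 = 0.09400000*3.76*22.4 = 7.91706 Nm^3
Total per kg = 1.59600 + 1.01920 + 7.91706 = 10.53226 Nm^3
Total = 10.53226 * 4.9 = 51.61 Nm^3


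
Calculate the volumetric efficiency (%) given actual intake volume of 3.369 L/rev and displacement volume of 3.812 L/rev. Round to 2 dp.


eta_v = (V_actual / V_disp) * 100
Ratio = 3.369 / 3.812 = 0.8838
eta_v = 0.8838 * 100 = 88.38%


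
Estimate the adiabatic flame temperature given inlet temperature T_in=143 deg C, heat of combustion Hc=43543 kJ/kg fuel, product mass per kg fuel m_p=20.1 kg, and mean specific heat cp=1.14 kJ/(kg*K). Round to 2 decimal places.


T_ad = T_in + Hc / (m_p * cp)
Denominator = 20.1 * 1.14 = 22.9140
Temperature rise = 43543 / 22.9140 = 1900.28 K
T_ad = 143 + 1900.28 = 2043.28 deg C


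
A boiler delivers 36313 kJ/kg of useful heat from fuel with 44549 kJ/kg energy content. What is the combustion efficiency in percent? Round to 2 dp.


Efficiency = (Q_useful / Q_fuel) * 100
Efficiency = (36313 / 44549) * 100
Efficiency = 0.8151 * 100 = 81.51%


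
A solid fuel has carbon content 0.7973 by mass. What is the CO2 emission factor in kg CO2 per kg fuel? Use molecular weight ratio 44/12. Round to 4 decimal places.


EF = C_frac * (M_CO2 / M_C)
EF = 0.7973 * (44/12)
EF = 0.7973 * 3.666667 = 2.9234 kg_CO2/kg_fuel


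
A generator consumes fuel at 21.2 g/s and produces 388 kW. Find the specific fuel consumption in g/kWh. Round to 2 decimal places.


SFC = (mf / BP) * 3600
Rate = 21.2 / 388 = 0.054639 g/(s*kW)
SFC = 0.054639 * 3600 = 196.70 g/kWh


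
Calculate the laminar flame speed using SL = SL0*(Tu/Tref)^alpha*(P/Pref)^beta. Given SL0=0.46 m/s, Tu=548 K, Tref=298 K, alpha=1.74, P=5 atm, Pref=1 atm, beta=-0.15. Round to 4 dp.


SL = SL0 * (Tu/Tref)^alpha * (P/Pref)^beta
T ratio = 548/298 = 1.83892617
(T ratio)^alpha = 1.83892617^1.74 = 2.886303
(P/Pref)^beta = 5^(-0.15) = 0.785515
SL = 0.46 * 2.886303 * 0.785515 = 1.0429 m/s


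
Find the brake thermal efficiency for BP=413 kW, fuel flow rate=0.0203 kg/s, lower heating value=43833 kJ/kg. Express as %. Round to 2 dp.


eta_BTE = (BP / (mf * LHV)) * 100
Denominator = 0.0203 * 43833 = 889.8099 kW
eta_BTE = (413 / 889.8099) * 100 = 46.41%


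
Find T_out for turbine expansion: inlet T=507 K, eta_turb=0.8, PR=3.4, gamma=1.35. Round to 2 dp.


T_out = T_in * (1 - eta * (1 - PR^(-(gamma-1)/gamma)))
Exponent = -(1.35-1)/1.35 = -0.25925926
PR^exp = 3.4^(-0.25925926) = 0.72813041
Factor = 1 - 0.8*(1 - 0.72813041) = 0.78250433
T_out = 507 * 0.78250433 = 396.73 K


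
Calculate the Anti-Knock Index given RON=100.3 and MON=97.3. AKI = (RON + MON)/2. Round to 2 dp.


AKI = (RON + MON) / 2
AKI = (100.3 + 97.3) / 2
AKI = 197.6 / 2 = 98.80


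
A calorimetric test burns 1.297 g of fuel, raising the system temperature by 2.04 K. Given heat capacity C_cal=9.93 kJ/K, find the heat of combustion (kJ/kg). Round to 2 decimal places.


Hc = C_cal * delta_T / m_fuel
Q_released = 9.93 * 2.04 = 20.2572 kJ
m_fuel = 1.297 g = 1.297/1000 kg = 0.001297 kg
Hc = 20.2572 / 0.001297 = 15618.50 kJ/kg


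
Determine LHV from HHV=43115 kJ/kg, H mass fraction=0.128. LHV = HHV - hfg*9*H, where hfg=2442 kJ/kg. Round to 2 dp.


LHV = HHV - hfg * 9 * H
Water correction = 2442 * 9 * 0.128 = 2813.184 kJ/kg
LHV = 43115 - 2813.184 = 40301.82 kJ/kg


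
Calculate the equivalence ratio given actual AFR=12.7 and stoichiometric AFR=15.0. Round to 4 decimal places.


phi = AFR_stoich / AFR_actual
phi = 15.0 / 12.7 = 1.1811


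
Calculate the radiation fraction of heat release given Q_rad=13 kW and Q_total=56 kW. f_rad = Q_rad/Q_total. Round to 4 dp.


f_rad = Q_rad / Q_total
f_rad = 13 / 56 = 0.2321


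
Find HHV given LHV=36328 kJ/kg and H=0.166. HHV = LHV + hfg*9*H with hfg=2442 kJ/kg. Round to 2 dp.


HHV = LHV + hfg * 9 * H
Water addition = 2442 * 9 * 0.166 = 3648.348 kJ/kg
HHV = 36328 + 3648.348 = 39976.35 kJ/kg


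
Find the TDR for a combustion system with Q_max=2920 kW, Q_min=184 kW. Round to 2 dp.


TDR = Q_max / Q_min
TDR = 2920 / 184 = 15.87


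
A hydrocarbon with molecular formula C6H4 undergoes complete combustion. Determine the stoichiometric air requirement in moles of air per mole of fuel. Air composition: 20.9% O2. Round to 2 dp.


Balanced combustion: C6H4 + 7 O2 -> 6 CO2 + 2 H2O
O2 needed = C + H/4 = 6 + 4/4 = 7.00 moles
Air moles = O2 / 0.209 = 7.00 / 0.209 = 33.49 moles air


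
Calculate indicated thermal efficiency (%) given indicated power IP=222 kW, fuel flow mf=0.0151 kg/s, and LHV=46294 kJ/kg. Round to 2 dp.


eta_ith = (IP / (mf * LHV)) * 100
Denominator = 0.0151 * 46294 = 699.0394 kW
eta_ith = (222 / 699.0394) * 100 = 31.76%


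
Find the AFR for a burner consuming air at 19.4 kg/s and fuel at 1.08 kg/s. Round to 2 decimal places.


AFR = m_air / m_fuel
AFR = 19.4 / 1.08 = 17.96


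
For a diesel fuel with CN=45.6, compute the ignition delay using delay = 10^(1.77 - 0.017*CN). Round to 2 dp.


delay = 10^(1.77 - 0.017*CN)
Exponent = 1.77 - 0.017*45.6 = 0.9948
delay = 10^0.9948 = 9.88 ms


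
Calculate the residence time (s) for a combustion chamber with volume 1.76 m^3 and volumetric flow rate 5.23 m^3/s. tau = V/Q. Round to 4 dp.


tau = V / Q_flow
tau = 1.76 / 5.23 = 0.3365 s


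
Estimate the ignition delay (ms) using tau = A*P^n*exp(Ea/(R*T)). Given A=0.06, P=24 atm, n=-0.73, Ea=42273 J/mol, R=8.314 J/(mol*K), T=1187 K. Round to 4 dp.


tau = A * P^n * exp(Ea/(R*T))
P^n = 24^(-0.73) = 0.09827562
Ea/(R*T) = 42273/(8.314*1187) = 4.283535
exp(Ea/(R*T)) = 72.496270
tau = 0.06 * 0.09827562 * 72.496270 = 0.4275 ms


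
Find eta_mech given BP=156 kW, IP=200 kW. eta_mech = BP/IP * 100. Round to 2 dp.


eta_mech = (BP / IP) * 100
Ratio = 156 / 200 = 0.7800
eta_mech = 0.7800 * 100 = 78.00%


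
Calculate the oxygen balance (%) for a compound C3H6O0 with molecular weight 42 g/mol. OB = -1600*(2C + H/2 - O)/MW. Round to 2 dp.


OB = -1600 * (2C + H/2 - O) / MW
Inner = 2*3 + 6/2 - 0 = 9.00
OB = -1600 * 9.00 / 42 = -342.86%


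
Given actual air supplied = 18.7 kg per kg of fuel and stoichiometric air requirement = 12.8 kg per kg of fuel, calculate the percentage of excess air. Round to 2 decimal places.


Excess air = actual - stoichiometric = 18.7 - 12.8 = 5.90 kg/kg fuel
Excess air % = (excess / stoich) * 100 = (5.90 / 12.8) * 100 = 46.09%


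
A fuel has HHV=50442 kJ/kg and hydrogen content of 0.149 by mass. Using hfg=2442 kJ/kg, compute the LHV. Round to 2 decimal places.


LHV = HHV - hfg * 9 * H
Water correction = 2442 * 9 * 0.149 = 3274.722 kJ/kg
LHV = 50442 - 3274.722 = 47167.28 kJ/kg


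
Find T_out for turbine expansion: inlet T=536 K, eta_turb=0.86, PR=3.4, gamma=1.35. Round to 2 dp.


T_out = T_in * (1 - eta * (1 - PR^(-(gamma-1)/gamma)))
Exponent = -(1.35-1)/1.35 = -0.25925926
PR^exp = 3.4^(-0.25925926) = 0.72813041
Factor = 1 - 0.86*(1 - 0.72813041) = 0.76619215
T_out = 536 * 0.76619215 = 410.68 K


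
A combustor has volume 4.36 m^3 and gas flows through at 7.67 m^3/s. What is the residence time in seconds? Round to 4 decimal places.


tau = V / Q_flow
tau = 4.36 / 7.67 = 0.5684 s


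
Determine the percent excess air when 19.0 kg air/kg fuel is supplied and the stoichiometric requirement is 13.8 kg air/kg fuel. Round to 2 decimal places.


Excess air = actual - stoichiometric = 19.0 - 13.8 = 5.20 kg/kg fuel
Excess air % = (excess / stoich) * 100 = (5.20 / 13.8) * 100 = 37.68%


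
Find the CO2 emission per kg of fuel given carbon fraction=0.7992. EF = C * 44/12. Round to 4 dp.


EF = C_frac * (M_CO2 / M_C)
EF = 0.7992 * (44/12)
EF = 0.7992 * 3.666667 = 2.9304 kg_CO2/kg_fuel


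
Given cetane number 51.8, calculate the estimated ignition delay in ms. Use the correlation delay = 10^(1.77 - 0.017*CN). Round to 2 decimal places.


delay = 10^(1.77 - 0.017*CN)
Exponent = 1.77 - 0.017*51.8 = 0.8894
delay = 10^0.8894 = 7.75 ms


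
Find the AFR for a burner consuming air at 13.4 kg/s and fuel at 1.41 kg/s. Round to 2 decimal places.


AFR = m_air / m_fuel
AFR = 13.4 / 1.41 = 9.50


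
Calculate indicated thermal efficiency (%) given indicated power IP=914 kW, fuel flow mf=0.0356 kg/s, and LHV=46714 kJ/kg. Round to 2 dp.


eta_ith = (IP / (mf * LHV)) * 100
Denominator = 0.0356 * 46714 = 1663.0184 kW
eta_ith = (914 / 1663.0184) * 100 = 54.96%


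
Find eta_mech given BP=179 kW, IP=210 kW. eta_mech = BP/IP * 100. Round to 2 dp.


eta_mech = (BP / IP) * 100
Ratio = 179 / 210 = 0.8524
eta_mech = 0.8524 * 100 = 85.24%


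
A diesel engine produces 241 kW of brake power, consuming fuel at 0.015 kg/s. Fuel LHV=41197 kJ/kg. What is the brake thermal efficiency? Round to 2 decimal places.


eta_BTE = (BP / (mf * LHV)) * 100
Denominator = 0.015 * 41197 = 617.9550 kW
eta_BTE = (241 / 617.9550) * 100 = 39.00%


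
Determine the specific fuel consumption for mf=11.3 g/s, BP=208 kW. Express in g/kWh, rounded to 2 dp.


SFC = (mf / BP) * 3600
Rate = 11.3 / 208 = 0.054327 g/(s*kW)
SFC = 0.054327 * 3600 = 195.58 g/kWh


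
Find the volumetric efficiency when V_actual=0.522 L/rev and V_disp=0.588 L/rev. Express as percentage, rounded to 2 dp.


eta_v = (V_actual / V_disp) * 100
Ratio = 0.522 / 0.588 = 0.8878
eta_v = 0.8878 * 100 = 88.78%


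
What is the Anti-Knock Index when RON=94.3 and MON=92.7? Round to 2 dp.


AKI = (RON + MON) / 2
AKI = (94.3 + 92.7) / 2
AKI = 187.0 / 2 = 93.50


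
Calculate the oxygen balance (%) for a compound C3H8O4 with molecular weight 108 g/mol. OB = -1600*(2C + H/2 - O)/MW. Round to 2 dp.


OB = -1600 * (2C + H/2 - O) / MW
Inner = 2*3 + 8/2 - 4 = 6.00
OB = -1600 * 6.00 / 108 = -88.89%


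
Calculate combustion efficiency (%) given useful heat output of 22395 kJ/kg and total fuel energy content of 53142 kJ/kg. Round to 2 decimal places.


Efficiency = (Q_useful / Q_fuel) * 100
Efficiency = (22395 / 53142) * 100
Efficiency = 0.4214 * 100 = 42.14%


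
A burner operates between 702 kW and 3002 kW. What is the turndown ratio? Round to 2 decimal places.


TDR = Q_max / Q_min
TDR = 3002 / 702 = 4.28


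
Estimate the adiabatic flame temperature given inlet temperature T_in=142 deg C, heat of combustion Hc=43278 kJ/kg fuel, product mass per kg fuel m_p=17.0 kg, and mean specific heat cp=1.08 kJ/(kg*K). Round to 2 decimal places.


T_ad = T_in + Hc / (m_p * cp)
Denominator = 17.0 * 1.08 = 18.3600
Temperature rise = 43278 / 18.3600 = 2357.19 K
T_ad = 142 + 2357.19 = 2499.19 deg C


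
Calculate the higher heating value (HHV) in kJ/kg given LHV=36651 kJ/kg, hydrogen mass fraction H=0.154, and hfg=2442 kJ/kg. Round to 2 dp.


HHV = LHV + hfg * 9 * H
Water addition = 2442 * 9 * 0.154 = 3384.612 kJ/kg
HHV = 36651 + 3384.612 = 40035.61 kJ/kg


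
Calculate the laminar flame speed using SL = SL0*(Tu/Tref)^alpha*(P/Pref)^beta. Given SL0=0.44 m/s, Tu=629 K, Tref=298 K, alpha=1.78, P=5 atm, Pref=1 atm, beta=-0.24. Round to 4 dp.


SL = SL0 * (Tu/Tref)^alpha * (P/Pref)^beta
T ratio = 629/298 = 2.11073826
(T ratio)^alpha = 2.11073826^1.78 = 3.780012
(P/Pref)^beta = 5^(-0.24) = 0.679590
SL = 0.44 * 3.780012 * 0.679590 = 1.1303 m/s


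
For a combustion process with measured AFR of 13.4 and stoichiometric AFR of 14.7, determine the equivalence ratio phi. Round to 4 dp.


phi = AFR_stoich / AFR_actual
phi = 14.7 / 13.4 = 1.0970


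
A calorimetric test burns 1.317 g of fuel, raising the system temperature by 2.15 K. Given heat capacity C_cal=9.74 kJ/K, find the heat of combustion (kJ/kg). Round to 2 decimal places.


Hc = C_cal * delta_T / m_fuel
Q_released = 9.74 * 2.15 = 20.9410 kJ
m_fuel = 1.317 g = 1.317/1000 kg = 0.001317 kg
Hc = 20.9410 / 0.001317 = 15900.53 kJ/kg


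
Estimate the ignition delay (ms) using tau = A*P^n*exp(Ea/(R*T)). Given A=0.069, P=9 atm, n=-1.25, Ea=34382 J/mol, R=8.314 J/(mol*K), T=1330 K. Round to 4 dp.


tau = A * P^n * exp(Ea/(R*T))
P^n = 9^(-1.25) = 0.06415003
Ea/(R*T) = 34382/(8.314*1330) = 3.109349
exp(Ea/(R*T)) = 22.406454
tau = 0.069 * 0.06415003 * 22.406454 = 0.0992 ms


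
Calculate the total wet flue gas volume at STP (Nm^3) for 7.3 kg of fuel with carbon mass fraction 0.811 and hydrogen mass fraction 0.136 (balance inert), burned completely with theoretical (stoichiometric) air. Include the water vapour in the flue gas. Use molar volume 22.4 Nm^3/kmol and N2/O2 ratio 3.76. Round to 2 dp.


Per kg fuel: CO2 = (C/12 kmol)*22.4 = (0.811/12)*22.4 = 1.51387 Nm^3
Per kg fuel: H2O = (H/2 kmol)*22.4 = (0.136/2)*22.4 = 1.52320 Nm^3
O2 needed per kg fuel = C/12 + H/4 = 0.811/12 + 0.136/4 = 0.10158333 kmol
Per kg fuel: N2 = O2*3.76*22.4 = 0.10158333*3.76*22.4 = 8.55575 Nm^3
Total per kg = 1.51387 + 1.52320 + 8.55575 = 11.59282 Nm^3
Total = 11.59282 * 7.3 = 84.63 Nm^3


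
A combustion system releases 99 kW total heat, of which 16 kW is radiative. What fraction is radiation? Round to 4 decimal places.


f_rad = Q_rad / Q_total
f_rad = 16 / 99 = 0.1616


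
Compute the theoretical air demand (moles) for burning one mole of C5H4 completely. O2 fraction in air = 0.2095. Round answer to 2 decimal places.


Balanced combustion: C5H4 + 6 O2 -> 5 CO2 + 2 H2O
O2 needed = C + H/4 = 5 + 4/4 = 6.00 moles
Air moles = O2 / 0.2095 = 6.00 / 0.2095 = 28.64 moles air


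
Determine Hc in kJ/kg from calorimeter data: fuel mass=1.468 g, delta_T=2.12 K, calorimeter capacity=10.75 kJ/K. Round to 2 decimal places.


Hc = C_cal * delta_T / m_fuel
Q_released = 10.75 * 2.12 = 22.7900 kJ
m_fuel = 1.468 g = 1.468/1000 kg = 0.001468 kg
Hc = 22.7900 / 0.001468 = 15524.52 kJ/kg


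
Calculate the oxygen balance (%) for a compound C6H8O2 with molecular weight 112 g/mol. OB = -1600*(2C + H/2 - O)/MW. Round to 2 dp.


OB = -1600 * (2C + H/2 - O) / MW
Inner = 2*6 + 8/2 - 2 = 14.00
OB = -1600 * 14.00 / 112 = -200.00%


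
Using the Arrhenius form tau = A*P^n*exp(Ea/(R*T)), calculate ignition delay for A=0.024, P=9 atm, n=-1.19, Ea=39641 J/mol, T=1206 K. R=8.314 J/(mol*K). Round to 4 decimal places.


tau = A * P^n * exp(Ea/(R*T))
P^n = 9^(-1.19) = 0.07318994
Ea/(R*T) = 39641/(8.314*1206) = 3.953550
exp(Ea/(R*T)) = 52.120083
tau = 0.024 * 0.07318994 * 52.120083 = 0.0916 ms


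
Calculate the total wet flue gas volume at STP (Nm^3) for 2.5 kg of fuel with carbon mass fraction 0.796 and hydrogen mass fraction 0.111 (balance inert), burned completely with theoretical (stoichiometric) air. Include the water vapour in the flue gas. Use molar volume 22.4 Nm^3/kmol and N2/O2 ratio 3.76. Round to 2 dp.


Per kg fuel: CO2 = (C/12 kmol)*22.4 = (0.796/12)*22.4 = 1.48587 Nm^3
Per kg fuel: H2O = (H/2 kmol)*22.4 = (0.111/2)*22.4 = 1.24320 Nm^3
O2 needed per kg fuel = C/12 + H/4 = 0.796/12 + 0.111/4 = 0.09408333 kmol
Per kg fuel: N2 = O2*3.76*22.4 = 0.09408333*3.76*22.4 = 7.92407 Nm^3
Total per kg = 1.48587 + 1.24320 + 7.92407 = 10.65314 Nm^3
Total = 10.65314 * 2.5 = 26.63 Nm^3


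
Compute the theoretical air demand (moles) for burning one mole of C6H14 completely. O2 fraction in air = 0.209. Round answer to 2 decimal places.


Balanced combustion: C6H14 + 9.5 O2 -> 6 CO2 + 7 H2O
O2 needed = C + H/4 = 6 + 14/4 = 9.50 moles
Air moles = O2 / 0.209 = 9.50 / 0.209 = 45.45 moles air


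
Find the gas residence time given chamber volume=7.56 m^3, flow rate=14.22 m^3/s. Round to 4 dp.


tau = V / Q_flow
tau = 7.56 / 14.22 = 0.5316 s


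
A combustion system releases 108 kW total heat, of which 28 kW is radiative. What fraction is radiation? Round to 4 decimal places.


f_rad = Q_rad / Q_total
f_rad = 28 / 108 = 0.2593


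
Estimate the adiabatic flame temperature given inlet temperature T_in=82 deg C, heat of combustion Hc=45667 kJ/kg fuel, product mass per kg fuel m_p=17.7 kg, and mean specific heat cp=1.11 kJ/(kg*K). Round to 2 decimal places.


T_ad = T_in + Hc / (m_p * cp)
Denominator = 17.7 * 1.11 = 19.6470
Temperature rise = 45667 / 19.6470 = 2324.38 K
T_ad = 82 + 2324.38 = 2406.38 deg C


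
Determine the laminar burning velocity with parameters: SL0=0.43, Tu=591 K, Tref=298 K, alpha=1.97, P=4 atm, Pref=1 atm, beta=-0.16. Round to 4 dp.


SL = SL0 * (Tu/Tref)^alpha * (P/Pref)^beta
T ratio = 591/298 = 1.98322148
(T ratio)^alpha = 1.98322148^1.97 = 3.853198
(P/Pref)^beta = 4^(-0.16) = 0.801070
SL = 0.43 * 3.853198 * 0.801070 = 1.3273 m/s


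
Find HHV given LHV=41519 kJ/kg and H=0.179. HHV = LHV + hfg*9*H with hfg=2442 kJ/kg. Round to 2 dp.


HHV = LHV + hfg * 9 * H
Water addition = 2442 * 9 * 0.179 = 3934.062 kJ/kg
HHV = 41519 + 3934.062 = 45453.06 kJ/kg


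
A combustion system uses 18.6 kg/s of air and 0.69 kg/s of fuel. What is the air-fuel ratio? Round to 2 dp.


AFR = m_air / m_fuel
AFR = 18.6 / 0.69 = 26.96


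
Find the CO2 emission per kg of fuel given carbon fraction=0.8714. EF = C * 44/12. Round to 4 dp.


EF = C_frac * (M_CO2 / M_C)
EF = 0.8714 * (44/12)
EF = 0.8714 * 3.666667 = 3.1951 kg_CO2/kg_fuel


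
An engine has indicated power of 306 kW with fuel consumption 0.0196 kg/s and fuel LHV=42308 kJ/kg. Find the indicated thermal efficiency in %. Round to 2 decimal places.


eta_ith = (IP / (mf * LHV)) * 100
Denominator = 0.0196 * 42308 = 829.2368 kW
eta_ith = (306 / 829.2368) * 100 = 36.90%


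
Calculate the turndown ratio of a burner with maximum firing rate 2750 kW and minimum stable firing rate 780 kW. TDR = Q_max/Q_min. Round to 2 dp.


TDR = Q_max / Q_min
TDR = 2750 / 780 = 3.53


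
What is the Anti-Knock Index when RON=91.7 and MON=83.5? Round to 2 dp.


AKI = (RON + MON) / 2
AKI = (91.7 + 83.5) / 2
AKI = 175.2 / 2 = 87.60


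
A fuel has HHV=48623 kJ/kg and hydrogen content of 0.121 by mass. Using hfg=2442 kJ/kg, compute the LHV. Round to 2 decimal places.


LHV = HHV - hfg * 9 * H
Water correction = 2442 * 9 * 0.121 = 2659.338 kJ/kg
LHV = 48623 - 2659.338 = 45963.66 kJ/kg


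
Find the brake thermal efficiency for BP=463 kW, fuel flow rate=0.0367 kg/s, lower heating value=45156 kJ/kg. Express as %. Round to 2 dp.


eta_BTE = (BP / (mf * LHV)) * 100
Denominator = 0.0367 * 45156 = 1657.2252 kW
eta_BTE = (463 / 1657.2252) * 100 = 27.94%


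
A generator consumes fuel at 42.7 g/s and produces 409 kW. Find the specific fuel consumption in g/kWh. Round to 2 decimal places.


SFC = (mf / BP) * 3600
Rate = 42.7 / 409 = 0.104401 g/(s*kW)
SFC = 0.104401 * 3600 = 375.84 g/kWh


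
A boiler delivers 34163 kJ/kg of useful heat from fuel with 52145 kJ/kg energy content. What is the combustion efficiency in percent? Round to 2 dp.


Efficiency = (Q_useful / Q_fuel) * 100
Efficiency = (34163 / 52145) * 100
Efficiency = 0.6552 * 100 = 65.52%


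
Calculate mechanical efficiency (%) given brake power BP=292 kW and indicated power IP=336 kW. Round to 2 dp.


eta_mech = (BP / IP) * 100
Ratio = 292 / 336 = 0.8690
eta_mech = 0.8690 * 100 = 86.90%


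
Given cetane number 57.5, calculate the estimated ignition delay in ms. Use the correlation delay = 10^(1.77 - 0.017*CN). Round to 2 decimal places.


delay = 10^(1.77 - 0.017*CN)
Exponent = 1.77 - 0.017*57.5 = 0.7925
delay = 10^0.7925 = 6.20 ms


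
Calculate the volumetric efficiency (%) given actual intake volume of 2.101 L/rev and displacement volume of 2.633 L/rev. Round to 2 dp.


eta_v = (V_actual / V_disp) * 100
Ratio = 2.101 / 2.633 = 0.7979
eta_v = 0.7979 * 100 = 79.79%


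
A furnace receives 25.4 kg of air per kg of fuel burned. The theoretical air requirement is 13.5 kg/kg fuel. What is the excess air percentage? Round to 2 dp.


Excess air = actual - stoichiometric = 25.4 - 13.5 = 11.90 kg/kg fuel
Excess air % = (excess / stoich) * 100 = (11.90 / 13.5) * 100 = 88.15%


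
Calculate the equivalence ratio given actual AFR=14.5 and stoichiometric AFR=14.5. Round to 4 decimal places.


phi = AFR_stoich / AFR_actual
phi = 14.5 / 14.5 = 1.0000


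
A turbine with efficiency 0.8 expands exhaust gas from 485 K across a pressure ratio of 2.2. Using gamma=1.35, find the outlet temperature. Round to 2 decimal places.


T_out = T_in * (1 - eta * (1 - PR^(-(gamma-1)/gamma)))
Exponent = -(1.35-1)/1.35 = -0.25925926
PR^exp = 2.2^(-0.25925926) = 0.81512413
Factor = 1 - 0.8*(1 - 0.81512413) = 0.85209930
T_out = 485 * 0.85209930 = 413.27 K


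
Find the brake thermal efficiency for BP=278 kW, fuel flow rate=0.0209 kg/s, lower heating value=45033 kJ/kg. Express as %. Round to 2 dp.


eta_BTE = (BP / (mf * LHV)) * 100
Denominator = 0.0209 * 45033 = 941.1897 kW
eta_BTE = (278 / 941.1897) * 100 = 29.54%


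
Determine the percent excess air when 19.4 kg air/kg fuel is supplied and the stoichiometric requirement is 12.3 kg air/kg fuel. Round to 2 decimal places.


Excess air = actual - stoichiometric = 19.4 - 12.3 = 7.10 kg/kg fuel
Excess air % = (excess / stoich) * 100 = (7.10 / 12.3) * 100 = 57.72%


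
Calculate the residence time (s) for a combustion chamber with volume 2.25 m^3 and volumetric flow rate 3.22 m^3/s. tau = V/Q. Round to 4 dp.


tau = V / Q_flow
tau = 2.25 / 3.22 = 0.6988 s


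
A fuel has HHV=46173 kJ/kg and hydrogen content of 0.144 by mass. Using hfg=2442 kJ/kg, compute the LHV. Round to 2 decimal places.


LHV = HHV - hfg * 9 * H
Water correction = 2442 * 9 * 0.144 = 3164.832 kJ/kg
LHV = 46173 - 3164.832 = 43008.17 kJ/kg


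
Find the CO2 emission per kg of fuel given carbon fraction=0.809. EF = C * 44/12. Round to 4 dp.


EF = C_frac * (M_CO2 / M_C)
EF = 0.809 * (44/12)
EF = 0.809 * 3.666667 = 2.9663 kg_CO2/kg_fuel


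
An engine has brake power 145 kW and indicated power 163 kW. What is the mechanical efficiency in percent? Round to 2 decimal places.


eta_mech = (BP / IP) * 100
Ratio = 145 / 163 = 0.8896
eta_mech = 0.8896 * 100 = 88.96%


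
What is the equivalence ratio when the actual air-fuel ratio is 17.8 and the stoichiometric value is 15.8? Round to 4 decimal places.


phi = AFR_stoich / AFR_actual
phi = 15.8 / 17.8 = 0.8876


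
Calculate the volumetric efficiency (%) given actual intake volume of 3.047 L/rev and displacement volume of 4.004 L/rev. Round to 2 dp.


eta_v = (V_actual / V_disp) * 100
Ratio = 3.047 / 4.004 = 0.7610
eta_v = 0.7610 * 100 = 76.10%


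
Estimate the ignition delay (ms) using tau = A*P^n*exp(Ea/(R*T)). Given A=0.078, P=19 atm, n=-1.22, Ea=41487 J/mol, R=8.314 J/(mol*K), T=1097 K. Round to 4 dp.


tau = A * P^n * exp(Ea/(R*T))
P^n = 19^(-1.22) = 0.02753725
Ea/(R*T) = 41487/(8.314*1097) = 4.548785
exp(Ea/(R*T)) = 94.517473
tau = 0.078 * 0.02753725 * 94.517473 = 0.2030 ms


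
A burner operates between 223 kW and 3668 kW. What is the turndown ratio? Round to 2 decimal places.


TDR = Q_max / Q_min
TDR = 3668 / 223 = 16.45


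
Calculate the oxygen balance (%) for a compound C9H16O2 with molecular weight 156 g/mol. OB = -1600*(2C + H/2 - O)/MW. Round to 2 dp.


OB = -1600 * (2C + H/2 - O) / MW
Inner = 2*9 + 16/2 - 2 = 24.00
OB = -1600 * 24.00 / 156 = -246.15%


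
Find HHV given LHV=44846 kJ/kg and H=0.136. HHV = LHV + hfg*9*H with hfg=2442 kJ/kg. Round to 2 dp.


HHV = LHV + hfg * 9 * H
Water addition = 2442 * 9 * 0.136 = 2989.008 kJ/kg
HHV = 44846 + 2989.008 = 47835.01 kJ/kg


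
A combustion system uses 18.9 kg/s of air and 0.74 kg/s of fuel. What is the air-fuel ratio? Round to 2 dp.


AFR = m_air / m_fuel
AFR = 18.9 / 0.74 = 25.54


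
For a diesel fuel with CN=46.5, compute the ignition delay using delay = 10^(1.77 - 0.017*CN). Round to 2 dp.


delay = 10^(1.77 - 0.017*CN)
Exponent = 1.77 - 0.017*46.5 = 0.9795
delay = 10^0.9795 = 9.54 ms


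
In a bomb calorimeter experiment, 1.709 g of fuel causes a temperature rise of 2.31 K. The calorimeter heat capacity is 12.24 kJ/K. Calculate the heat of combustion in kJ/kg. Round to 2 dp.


Hc = C_cal * delta_T / m_fuel
Q_released = 12.24 * 2.31 = 28.2744 kJ
m_fuel = 1.709 g = 1.709/1000 kg = 0.001709 kg
Hc = 28.2744 / 0.001709 = 16544.41 kJ/kg


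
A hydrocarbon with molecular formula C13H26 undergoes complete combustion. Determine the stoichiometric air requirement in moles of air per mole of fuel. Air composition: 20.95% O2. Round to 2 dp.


Balanced combustion: C13H26 + 19.5 O2 -> 13 CO2 + 13 H2O
O2 needed = C + H/4 = 13 + 26/4 = 19.50 moles
Air moles = O2 / 0.2095 = 19.50 / 0.2095 = 93.08 moles air


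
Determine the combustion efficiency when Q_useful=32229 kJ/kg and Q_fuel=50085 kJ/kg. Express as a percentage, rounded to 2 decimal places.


Efficiency = (Q_useful / Q_fuel) * 100
Efficiency = (32229 / 50085) * 100
Efficiency = 0.6435 * 100 = 64.35%


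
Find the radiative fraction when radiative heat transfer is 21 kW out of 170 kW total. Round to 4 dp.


f_rad = Q_rad / Q_total
f_rad = 21 / 170 = 0.1235


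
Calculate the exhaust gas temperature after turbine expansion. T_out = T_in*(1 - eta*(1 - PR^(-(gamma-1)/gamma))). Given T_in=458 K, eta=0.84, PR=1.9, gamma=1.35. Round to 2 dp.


T_out = T_in * (1 - eta * (1 - PR^(-(gamma-1)/gamma)))
Exponent = -(1.35-1)/1.35 = -0.25925926
PR^exp = 1.9^(-0.25925926) = 0.84670193
Factor = 1 - 0.84*(1 - 0.84670193) = 0.87122962
T_out = 458 * 0.87122962 = 399.02 K


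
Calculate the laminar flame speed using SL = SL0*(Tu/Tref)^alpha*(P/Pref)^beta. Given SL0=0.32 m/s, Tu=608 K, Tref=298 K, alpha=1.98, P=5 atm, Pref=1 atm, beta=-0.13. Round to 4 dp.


SL = SL0 * (Tu/Tref)^alpha * (P/Pref)^beta
T ratio = 608/298 = 2.04026846
(T ratio)^alpha = 2.04026846^1.98 = 4.103750
(P/Pref)^beta = 5^(-0.13) = 0.811211
SL = 0.32 * 4.103750 * 0.811211 = 1.0653 m/s


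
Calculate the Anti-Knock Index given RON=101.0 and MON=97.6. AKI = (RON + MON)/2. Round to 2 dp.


AKI = (RON + MON) / 2
AKI = (101.0 + 97.6) / 2
AKI = 198.6 / 2 = 99.30


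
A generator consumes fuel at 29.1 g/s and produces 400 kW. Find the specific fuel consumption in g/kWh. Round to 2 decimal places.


SFC = (mf / BP) * 3600
Rate = 29.1 / 400 = 0.072750 g/(s*kW)
SFC = 0.072750 * 3600 = 261.90 g/kWh


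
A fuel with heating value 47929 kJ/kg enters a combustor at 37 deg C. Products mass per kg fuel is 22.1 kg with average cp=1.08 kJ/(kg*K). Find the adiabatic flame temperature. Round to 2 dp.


T_ad = T_in + Hc / (m_p * cp)
Denominator = 22.1 * 1.08 = 23.8680
Temperature rise = 47929 / 23.8680 = 2008.09 K
T_ad = 37 + 2008.09 = 2045.09 deg C


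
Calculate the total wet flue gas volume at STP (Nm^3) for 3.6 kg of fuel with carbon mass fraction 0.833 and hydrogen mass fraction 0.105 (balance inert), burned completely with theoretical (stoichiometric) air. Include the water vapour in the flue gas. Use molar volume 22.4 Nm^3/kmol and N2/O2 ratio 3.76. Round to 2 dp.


Per kg fuel: CO2 = (C/12 kmol)*22.4 = (0.833/12)*22.4 = 1.55493 Nm^3
Per kg fuel: H2O = (H/2 kmol)*22.4 = (0.105/2)*22.4 = 1.17600 Nm^3
O2 needed per kg fuel = C/12 + H/4 = 0.833/12 + 0.105/4 = 0.09566667 kmol
Per kg fuel: N2 = O2*3.76*22.4 = 0.09566667*3.76*22.4 = 8.05743 Nm^3
Total per kg = 1.55493 + 1.17600 + 8.05743 = 10.78836 Nm^3
Total = 10.78836 * 3.6 = 38.84 Nm^3


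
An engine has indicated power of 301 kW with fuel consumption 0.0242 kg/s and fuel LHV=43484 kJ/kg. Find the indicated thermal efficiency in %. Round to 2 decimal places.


eta_ith = (IP / (mf * LHV)) * 100
Denominator = 0.0242 * 43484 = 1052.3128 kW
eta_ith = (301 / 1052.3128) * 100 = 28.60%


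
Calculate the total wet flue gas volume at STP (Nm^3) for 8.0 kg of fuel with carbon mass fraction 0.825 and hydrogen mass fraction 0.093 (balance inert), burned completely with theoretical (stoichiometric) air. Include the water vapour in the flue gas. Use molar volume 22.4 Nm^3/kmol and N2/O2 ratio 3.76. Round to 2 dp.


Per kg fuel: CO2 = (C/12 kmol)*22.4 = (0.825/12)*22.4 = 1.54000 Nm^3
Per kg fuel: H2O = (H/2 kmol)*22.4 = (0.093/2)*22.4 = 1.04160 Nm^3
O2 needed per kg fuel = C/12 + H/4 = 0.825/12 + 0.093/4 = 0.09200000 kmol
Per kg fuel: N2 = O2*3.76*22.4 = 0.09200000*3.76*22.4 = 7.74861 Nm^3
Total per kg = 1.54000 + 1.04160 + 7.74861 = 10.33021 Nm^3
Total = 10.33021 * 8.0 = 82.64 Nm^3


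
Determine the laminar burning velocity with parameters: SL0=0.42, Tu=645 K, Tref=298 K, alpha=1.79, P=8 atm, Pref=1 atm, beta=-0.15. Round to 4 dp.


SL = SL0 * (Tu/Tref)^alpha * (P/Pref)^beta
T ratio = 645/298 = 2.16442953
(T ratio)^alpha = 2.16442953^1.79 = 3.983500
(P/Pref)^beta = 8^(-0.15) = 0.732043
SL = 0.42 * 3.983500 * 0.732043 = 1.2248 m/s


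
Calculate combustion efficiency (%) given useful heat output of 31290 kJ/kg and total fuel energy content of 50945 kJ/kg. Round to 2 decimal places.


Efficiency = (Q_useful / Q_fuel) * 100
Efficiency = (31290 / 50945) * 100
Efficiency = 0.6142 * 100 = 61.42%


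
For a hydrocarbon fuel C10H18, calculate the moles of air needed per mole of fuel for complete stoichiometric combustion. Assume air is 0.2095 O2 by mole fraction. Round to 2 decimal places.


Balanced combustion: C10H18 + 14.5 O2 -> 10 CO2 + 9 H2O
O2 needed = C + H/4 = 10 + 18/4 = 14.50 moles
Air moles = O2 / 0.2095 = 14.50 / 0.2095 = 69.21 moles air


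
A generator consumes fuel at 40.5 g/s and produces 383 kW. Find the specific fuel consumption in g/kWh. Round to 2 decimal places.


SFC = (mf / BP) * 3600
Rate = 40.5 / 383 = 0.105744 g/(s*kW)
SFC = 0.105744 * 3600 = 380.68 g/kWh


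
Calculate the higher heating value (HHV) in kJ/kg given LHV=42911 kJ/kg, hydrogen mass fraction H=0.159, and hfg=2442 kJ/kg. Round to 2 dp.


HHV = LHV + hfg * 9 * H
Water addition = 2442 * 9 * 0.159 = 3494.502 kJ/kg
HHV = 42911 + 3494.502 = 46405.50 kJ/kg


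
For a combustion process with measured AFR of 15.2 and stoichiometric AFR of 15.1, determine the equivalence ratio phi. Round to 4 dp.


phi = AFR_stoich / AFR_actual
phi = 15.1 / 15.2 = 0.9934


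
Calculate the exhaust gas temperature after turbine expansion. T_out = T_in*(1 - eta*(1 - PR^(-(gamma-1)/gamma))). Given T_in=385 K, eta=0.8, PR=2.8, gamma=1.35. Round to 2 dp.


T_out = T_in * (1 - eta * (1 - PR^(-(gamma-1)/gamma)))
Exponent = -(1.35-1)/1.35 = -0.25925926
PR^exp = 2.8^(-0.25925926) = 0.76572026
Factor = 1 - 0.8*(1 - 0.76572026) = 0.81257621
T_out = 385 * 0.81257621 = 312.84 K


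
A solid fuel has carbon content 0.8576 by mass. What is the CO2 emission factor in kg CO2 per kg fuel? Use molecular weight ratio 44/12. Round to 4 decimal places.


EF = C_frac * (M_CO2 / M_C)
EF = 0.8576 * (44/12)
EF = 0.8576 * 3.666667 = 3.1445 kg_CO2/kg_fuel


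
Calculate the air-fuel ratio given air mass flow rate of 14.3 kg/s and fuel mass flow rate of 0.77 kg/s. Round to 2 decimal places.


AFR = m_air / m_fuel
AFR = 14.3 / 0.77 = 18.57


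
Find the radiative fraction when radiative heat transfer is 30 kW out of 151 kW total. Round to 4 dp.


f_rad = Q_rad / Q_total
f_rad = 30 / 151 = 0.1987


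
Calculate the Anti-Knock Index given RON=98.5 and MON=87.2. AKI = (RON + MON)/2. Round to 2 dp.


AKI = (RON + MON) / 2
AKI = (98.5 + 87.2) / 2
AKI = 185.7 / 2 = 92.85


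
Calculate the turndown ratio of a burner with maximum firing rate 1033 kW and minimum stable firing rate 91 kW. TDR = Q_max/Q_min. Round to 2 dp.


TDR = Q_max / Q_min
TDR = 1033 / 91 = 11.35


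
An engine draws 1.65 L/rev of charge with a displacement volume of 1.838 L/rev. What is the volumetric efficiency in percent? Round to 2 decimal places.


eta_v = (V_actual / V_disp) * 100
Ratio = 1.65 / 1.838 = 0.8977
eta_v = 0.8977 * 100 = 89.77%


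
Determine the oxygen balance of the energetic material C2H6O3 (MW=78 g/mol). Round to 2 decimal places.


OB = -1600 * (2C + H/2 - O) / MW
Inner = 2*2 + 6/2 - 3 = 4.00
OB = -1600 * 4.00 / 78 = -82.05%


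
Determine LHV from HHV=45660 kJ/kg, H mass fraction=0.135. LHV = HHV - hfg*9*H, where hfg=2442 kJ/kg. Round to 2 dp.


LHV = HHV - hfg * 9 * H
Water correction = 2442 * 9 * 0.135 = 2967.030 kJ/kg
LHV = 45660 - 2967.030 = 42692.97 kJ/kg


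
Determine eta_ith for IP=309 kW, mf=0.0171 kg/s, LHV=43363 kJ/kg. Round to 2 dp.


eta_ith = (IP / (mf * LHV)) * 100
Denominator = 0.0171 * 43363 = 741.5073 kW
eta_ith = (309 / 741.5073) * 100 = 41.67%


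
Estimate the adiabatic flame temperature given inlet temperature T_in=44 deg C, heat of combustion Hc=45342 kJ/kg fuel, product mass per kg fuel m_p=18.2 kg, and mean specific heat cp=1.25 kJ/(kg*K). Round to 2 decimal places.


T_ad = T_in + Hc / (m_p * cp)
Denominator = 18.2 * 1.25 = 22.7500
Temperature rise = 45342 / 22.7500 = 1993.05 K
T_ad = 44 + 1993.05 = 2037.05 deg C


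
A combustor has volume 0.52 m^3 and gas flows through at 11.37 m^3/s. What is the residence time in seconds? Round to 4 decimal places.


tau = V / Q_flow
tau = 0.52 / 11.37 = 0.0457 s


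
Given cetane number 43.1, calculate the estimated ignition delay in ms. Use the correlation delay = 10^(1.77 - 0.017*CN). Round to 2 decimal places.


delay = 10^(1.77 - 0.017*CN)
Exponent = 1.77 - 0.017*43.1 = 1.0373
delay = 10^1.0373 = 10.90 ms


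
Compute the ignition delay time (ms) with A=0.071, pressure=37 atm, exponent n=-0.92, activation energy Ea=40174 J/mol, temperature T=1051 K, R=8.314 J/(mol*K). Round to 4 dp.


tau = A * P^n * exp(Ea/(R*T))
P^n = 37^(-0.92) = 0.03607899
Ea/(R*T) = 40174/(8.314*1051) = 4.597612
exp(Ea/(R*T)) = 99.247053
tau = 0.071 * 0.03607899 * 99.247053 = 0.2542 ms


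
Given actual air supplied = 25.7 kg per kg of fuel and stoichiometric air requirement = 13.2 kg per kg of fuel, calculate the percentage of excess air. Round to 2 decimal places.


Excess air = actual - stoichiometric = 25.7 - 13.2 = 12.50 kg/kg fuel
Excess air % = (excess / stoich) * 100 = (12.50 / 13.2) * 100 = 94.70%


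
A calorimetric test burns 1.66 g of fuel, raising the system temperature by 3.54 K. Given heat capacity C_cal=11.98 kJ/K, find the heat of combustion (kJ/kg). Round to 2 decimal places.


Hc = C_cal * delta_T / m_fuel
Q_released = 11.98 * 3.54 = 42.4092 kJ
m_fuel = 1.66 g = 1.66/1000 kg = 0.001660 kg
Hc = 42.4092 / 0.001660 = 25547.71 kJ/kg


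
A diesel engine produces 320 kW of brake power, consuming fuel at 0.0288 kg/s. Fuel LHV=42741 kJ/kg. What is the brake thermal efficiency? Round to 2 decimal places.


eta_BTE = (BP / (mf * LHV)) * 100
Denominator = 0.0288 * 42741 = 1230.9408 kW
eta_BTE = (320 / 1230.9408) * 100 = 26.00%


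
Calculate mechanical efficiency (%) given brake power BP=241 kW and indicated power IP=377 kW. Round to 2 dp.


eta_mech = (BP / IP) * 100
Ratio = 241 / 377 = 0.6393
eta_mech = 0.6393 * 100 = 63.93%


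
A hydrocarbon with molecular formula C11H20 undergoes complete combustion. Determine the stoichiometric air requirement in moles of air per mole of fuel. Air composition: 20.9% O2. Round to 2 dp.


Balanced combustion: C11H20 + 16 O2 -> 11 CO2 + 10 H2O
O2 needed = C + H/4 = 11 + 20/4 = 16.00 moles
Air moles = O2 / 0.209 = 16.00 / 0.209 = 76.56 moles air


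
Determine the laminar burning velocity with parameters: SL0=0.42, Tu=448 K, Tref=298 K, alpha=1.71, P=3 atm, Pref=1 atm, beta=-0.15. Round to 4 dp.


SL = SL0 * (Tu/Tref)^alpha * (P/Pref)^beta
T ratio = 448/298 = 1.50335570
(T ratio)^alpha = 1.50335570^1.71 = 2.008055
(P/Pref)^beta = 3^(-0.15) = 0.848070
SL = 0.42 * 2.008055 * 0.848070 = 0.7152 m/s


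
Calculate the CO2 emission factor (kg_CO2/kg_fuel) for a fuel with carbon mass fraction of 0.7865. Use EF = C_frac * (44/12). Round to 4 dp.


EF = C_frac * (M_CO2 / M_C)
EF = 0.7865 * (44/12)
EF = 0.7865 * 3.666667 = 2.8838 kg_CO2/kg_fuel


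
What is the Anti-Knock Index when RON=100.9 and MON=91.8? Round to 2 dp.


AKI = (RON + MON) / 2
AKI = (100.9 + 91.8) / 2
AKI = 192.7 / 2 = 96.35


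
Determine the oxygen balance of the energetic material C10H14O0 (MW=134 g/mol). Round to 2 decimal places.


OB = -1600 * (2C + H/2 - O) / MW
Inner = 2*10 + 14/2 - 0 = 27.00
OB = -1600 * 27.00 / 134 = -322.39%


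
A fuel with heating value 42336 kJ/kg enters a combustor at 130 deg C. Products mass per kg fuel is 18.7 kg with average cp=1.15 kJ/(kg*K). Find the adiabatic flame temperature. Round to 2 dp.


T_ad = T_in + Hc / (m_p * cp)
Denominator = 18.7 * 1.15 = 21.5050
Temperature rise = 42336 / 21.5050 = 1968.66 K
T_ad = 130 + 1968.66 = 2098.66 deg C


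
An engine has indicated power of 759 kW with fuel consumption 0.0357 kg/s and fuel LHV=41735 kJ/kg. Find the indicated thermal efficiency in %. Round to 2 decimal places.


eta_ith = (IP / (mf * LHV)) * 100
Denominator = 0.0357 * 41735 = 1489.9395 kW
eta_ith = (759 / 1489.9395) * 100 = 50.94%


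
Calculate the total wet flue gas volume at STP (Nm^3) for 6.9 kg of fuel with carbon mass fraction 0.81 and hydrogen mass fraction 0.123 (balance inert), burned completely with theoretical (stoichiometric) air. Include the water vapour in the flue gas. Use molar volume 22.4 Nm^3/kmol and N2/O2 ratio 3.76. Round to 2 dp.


Per kg fuel: CO2 = (C/12 kmol)*22.4 = (0.81/12)*22.4 = 1.51200 Nm^3
Per kg fuel: H2O = (H/2 kmol)*22.4 = (0.123/2)*22.4 = 1.37760 Nm^3
O2 needed per kg fuel = C/12 + H/4 = 0.81/12 + 0.123/4 = 0.09825000 kmol
Per kg fuel: N2 = O2*3.76*22.4 = 0.09825000*3.76*22.4 = 8.27501 Nm^3
Total per kg = 1.51200 + 1.37760 + 8.27501 = 11.16461 Nm^3
Total = 11.16461 * 6.9 = 77.04 Nm^3


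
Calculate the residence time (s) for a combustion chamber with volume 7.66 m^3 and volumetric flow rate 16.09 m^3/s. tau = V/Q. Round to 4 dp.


tau = V / Q_flow
tau = 7.66 / 16.09 = 0.4761 s


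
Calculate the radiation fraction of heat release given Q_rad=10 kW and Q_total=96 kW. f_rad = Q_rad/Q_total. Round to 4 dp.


f_rad = Q_rad / Q_total
f_rad = 10 / 96 = 0.1042


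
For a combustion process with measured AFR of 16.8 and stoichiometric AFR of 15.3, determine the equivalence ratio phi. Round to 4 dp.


phi = AFR_stoich / AFR_actual
phi = 15.3 / 16.8 = 0.9107


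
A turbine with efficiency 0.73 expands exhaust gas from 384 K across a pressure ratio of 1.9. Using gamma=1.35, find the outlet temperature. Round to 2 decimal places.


T_out = T_in * (1 - eta * (1 - PR^(-(gamma-1)/gamma)))
Exponent = -(1.35-1)/1.35 = -0.25925926
PR^exp = 1.9^(-0.25925926) = 0.84670193
Factor = 1 - 0.73*(1 - 0.84670193) = 0.88809241
T_out = 384 * 0.88809241 = 341.03 K
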